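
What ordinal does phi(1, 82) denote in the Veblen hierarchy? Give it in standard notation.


phi(1, 82):
phi(1, beta) = epsilon_beta (the beta-th epsilon number).
phi(1, 82) = epsilon_82

epsilon_82


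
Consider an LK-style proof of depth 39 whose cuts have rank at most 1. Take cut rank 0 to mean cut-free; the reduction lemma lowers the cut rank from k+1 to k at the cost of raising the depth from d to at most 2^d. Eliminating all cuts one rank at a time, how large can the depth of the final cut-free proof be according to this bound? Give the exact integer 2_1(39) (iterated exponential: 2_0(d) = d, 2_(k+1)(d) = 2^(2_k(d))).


Each rank reduction sends depth d to at most 2^d; cut rank r needs r reductions.
2_0(39) = 39
2_1(39) = 2^39 = 549755813888
Cut-free depth bound = 549755813888

549755813888


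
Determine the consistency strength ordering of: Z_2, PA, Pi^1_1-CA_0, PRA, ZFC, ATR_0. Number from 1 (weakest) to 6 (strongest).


Ordering by consistency strength:
1. PRA
2. PA
3. ATR_0
4. Pi^1_1-CA_0
5. Z_2
6. ZFC


Z_2=5, PA=2, Pi^1_1-CA_0=4, PRA=1, ZFC=6, ATR_0=3


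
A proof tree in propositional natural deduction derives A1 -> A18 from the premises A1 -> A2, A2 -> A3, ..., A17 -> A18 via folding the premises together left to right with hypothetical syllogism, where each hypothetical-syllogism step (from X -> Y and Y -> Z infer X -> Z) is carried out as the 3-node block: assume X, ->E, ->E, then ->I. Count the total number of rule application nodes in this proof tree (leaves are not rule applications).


There are 17 premises in the chain. The first HS step combines premises 1 and 2; each further premise needs one more HS step.
So 17 premises require 17 - 1 = 16 hypothetical-syllogism steps.
Each HS step uses 3 inference nodes (->E, ->E, ->I).
16 * 3 = 48 total inference nodes.

48


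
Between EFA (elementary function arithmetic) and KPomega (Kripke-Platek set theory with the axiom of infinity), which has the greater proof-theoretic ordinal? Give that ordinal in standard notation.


Proof-theoretic ordinal of EFA (elementary function arithmetic): omega^3
Proof-theoretic ordinal of KPomega (Kripke-Platek set theory with the axiom of infinity): psi_0(epsilon_{Omega+1})
Comparing: omega^3 < psi_0(epsilon_{Omega+1}).
The larger ordinal is psi_0(epsilon_{Omega+1}) (from KPomega (Kripke-Platek set theory with the axiom of infinity)).

psi_0(epsilon_{Omega+1})


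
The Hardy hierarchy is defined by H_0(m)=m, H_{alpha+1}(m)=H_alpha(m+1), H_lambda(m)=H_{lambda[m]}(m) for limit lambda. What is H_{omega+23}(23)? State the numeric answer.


H_{omega+23}(23):
Unwind the 23 successor steps: H_{omega+23}(23) = H_omega(23+23) = H_omega(46).
H_omega(m) = H_m(m) = m + m = 2m.
Result = 2 * 46 = 92

92


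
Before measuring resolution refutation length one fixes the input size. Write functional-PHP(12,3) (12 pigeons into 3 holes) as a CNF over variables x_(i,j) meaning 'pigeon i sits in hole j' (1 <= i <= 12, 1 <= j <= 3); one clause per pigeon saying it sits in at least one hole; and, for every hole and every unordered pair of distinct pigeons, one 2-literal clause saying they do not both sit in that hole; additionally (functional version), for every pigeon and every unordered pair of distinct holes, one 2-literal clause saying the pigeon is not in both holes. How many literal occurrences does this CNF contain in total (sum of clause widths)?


functional-PHP(12,3): 12 pigeons, 3 holes, 12*3 = 36 variables.
- pigeon clauses: one per pigeon -> 12 clauses of width 3 -> 36 literals
- hole clauses: 3 holes * C(12,2) = 3 * 66 -> 198 clauses of width 2 -> 396 literals
- functional clauses: 12 pigeons * C(3,2) = 12 * 3 -> 36 clauses of width 2 -> 72 literals
Total literal occurrences = 36 + 396 + 72 = 504

504


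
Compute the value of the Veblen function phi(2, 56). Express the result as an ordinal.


phi(2, 56):
phi(2, beta) = zeta_beta (the beta-th zeta number, fixed point of epsilon).
phi(2, 56) = zeta_56

zeta_56


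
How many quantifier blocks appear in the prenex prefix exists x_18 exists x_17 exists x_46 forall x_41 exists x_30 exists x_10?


Alternations = 2.
Blocks = alternations + 1 = 3

3


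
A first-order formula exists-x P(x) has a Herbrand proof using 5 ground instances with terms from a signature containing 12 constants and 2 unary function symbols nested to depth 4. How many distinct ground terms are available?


Herbrand terms by depth:
Depth 0: 12 constants
Depth 1: 24 new terms (running total: 36)
Depth 2: 48 new terms (running total: 84)
Depth 3: 96 new terms (running total: 180)
Depth 4: 192 new terms (running total: 372)
Total distinct ground terms = 372

372


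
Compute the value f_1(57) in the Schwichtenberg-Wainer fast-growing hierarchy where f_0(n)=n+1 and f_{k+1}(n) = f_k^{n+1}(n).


f_1(57) = f_0^58(57)
f_0 adds 1 each time, applied 58 times.
f_1(57) = 57 + 58 = 115

115


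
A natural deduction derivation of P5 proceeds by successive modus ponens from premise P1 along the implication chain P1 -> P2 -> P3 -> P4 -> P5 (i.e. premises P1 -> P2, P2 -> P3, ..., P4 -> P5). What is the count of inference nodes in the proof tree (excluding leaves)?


We have a chain: P1 -> P2 -> P3 -> P4 -> P5.
Each modus ponens application produces the next variable.
The chain has 5 propositions, so 5-1 = 4 modus ponens steps.
Total inference nodes = 4

4


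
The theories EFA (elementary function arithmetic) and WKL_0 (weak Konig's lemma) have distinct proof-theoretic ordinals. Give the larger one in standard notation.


Proof-theoretic ordinal of EFA (elementary function arithmetic): omega^3
Proof-theoretic ordinal of WKL_0 (weak Konig's lemma): omega^omega
Comparing: omega^3 < omega^omega.
The larger ordinal is omega^omega (from WKL_0 (weak Konig's lemma)).

omega^omega


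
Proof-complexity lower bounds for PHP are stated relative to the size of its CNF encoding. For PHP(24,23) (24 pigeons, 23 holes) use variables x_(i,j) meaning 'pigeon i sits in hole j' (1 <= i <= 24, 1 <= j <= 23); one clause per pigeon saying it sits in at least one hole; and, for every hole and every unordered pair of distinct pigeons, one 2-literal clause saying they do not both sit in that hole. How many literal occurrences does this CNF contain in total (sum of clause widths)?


PHP(24,23): 24 pigeons, 23 holes, 24*23 = 552 variables.
- pigeon clauses: one per pigeon -> 24 clauses of width 23 -> 552 literals
- hole clauses: 23 holes * C(24,2) = 23 * 276 -> 6348 clauses of width 2 -> 12696 literals
Total literal occurrences = 552 + 12696 = 13248

13248


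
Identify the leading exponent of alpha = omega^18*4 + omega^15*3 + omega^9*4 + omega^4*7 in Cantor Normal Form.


CNF: omega^18*4 + omega^15*3 + omega^9*4 + omega^4*7
The leading term is omega^18*4, which has exponent 18.

18


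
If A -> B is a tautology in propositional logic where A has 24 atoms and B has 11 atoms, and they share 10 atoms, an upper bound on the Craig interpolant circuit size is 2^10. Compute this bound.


Shared atoms = 10
Craig interpolant size bound = 2^10
= 1024

1024


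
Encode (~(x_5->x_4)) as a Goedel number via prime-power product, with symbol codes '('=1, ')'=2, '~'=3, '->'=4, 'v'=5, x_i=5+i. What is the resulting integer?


Formula: (~(x_5->x_4))
Symbol codes: [1, 3, 1, 10, 4, 9, 2, 2]
Primes: [2, 3, 5, 7, 11, 13, 17, 19]
p_1^1 = 2^1 = 2
p_2^3 = 3^3 = 27
p_3^1 = 5^1 = 5
p_4^10 = 7^10 = 282475249
p_5^4 = 11^4 = 14641
p_6^9 = 13^9 = 10604499373
p_7^2 = 17^2 = 289
p_8^2 = 19^2 = 361
Product = 1235407177995180467916575246310

1235407177995180467916575246310


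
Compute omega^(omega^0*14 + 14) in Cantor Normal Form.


omega^(omega^0*14 + 14):
omega^0 = 1, so the exponent is 14 + 14 = 28 (finite ordinal addition).
Result = omega^28, already a single CNF term.

omega^28


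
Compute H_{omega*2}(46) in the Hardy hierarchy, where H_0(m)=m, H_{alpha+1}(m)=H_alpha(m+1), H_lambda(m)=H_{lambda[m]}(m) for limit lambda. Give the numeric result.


H_{omega*2}(46):
For the Hardy hierarchy, H_{omega*k}(n) = 2^k * n.
2^2 = 4.
4 * 46 = 184

184


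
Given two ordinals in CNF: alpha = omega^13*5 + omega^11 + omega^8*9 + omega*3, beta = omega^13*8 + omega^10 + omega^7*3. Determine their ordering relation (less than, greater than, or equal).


Compare term by term from highest exponent:
alpha = omega^13*5 + omega^11 + omega^8*9 + omega*3
beta = omega^13*8 + omega^10 + omega^7*3
Term 1: alpha has omega^13*5, beta has omega^13*8
Term 2: alpha has omega^11*1, beta has omega^10*1
Term 3: alpha has omega^8*9, beta has omega^7*3
Term 4: alpha has omega^1*3, beta has omega^0*0
Result: alpha < beta

alpha < beta


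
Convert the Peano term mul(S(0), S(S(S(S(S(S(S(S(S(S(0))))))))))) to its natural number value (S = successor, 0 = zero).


mul(S^1(0), S^10(0)):
S^1(0) = 1
S^10(0) = 10
1 * 10 = 10

10


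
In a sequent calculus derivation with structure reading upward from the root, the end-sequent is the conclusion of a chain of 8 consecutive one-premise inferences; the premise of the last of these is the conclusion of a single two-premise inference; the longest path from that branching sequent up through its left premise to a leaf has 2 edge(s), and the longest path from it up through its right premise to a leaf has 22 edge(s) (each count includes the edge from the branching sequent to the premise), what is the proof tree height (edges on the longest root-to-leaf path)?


Longest path through the left premise: 2 edges (measured from the branching sequent)
Longest path through the right premise: 22 edges
Height of the subtree rooted at the branching sequent: max(2, 22) = 22
The branching sequent sits 8 edges above the root (the chain of one-premise inferences), so height = 22 + 8 = 30

30


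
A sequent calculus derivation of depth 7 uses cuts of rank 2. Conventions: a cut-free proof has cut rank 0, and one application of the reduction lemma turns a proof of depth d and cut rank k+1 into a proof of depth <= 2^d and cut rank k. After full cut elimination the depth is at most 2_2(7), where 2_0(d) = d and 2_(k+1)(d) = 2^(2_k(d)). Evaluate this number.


Each rank reduction sends depth d to at most 2^d; cut rank r needs r reductions.
2_0(7) = 7
2_1(7) = 2^7 = 128
2_2(7) = 2^128 = 340282366920938463463374607431768211456
Cut-free depth bound = 340282366920938463463374607431768211456

340282366920938463463374607431768211456


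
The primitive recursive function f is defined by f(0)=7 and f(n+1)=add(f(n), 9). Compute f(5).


f(0) = 7
f(1) = add(f(0), 9) = add(7, 9) = 16
f(2) = add(f(1), 9) = add(16, 9) = 25
f(3) = add(f(2), 9) = add(25, 9) = 34
f(4) = add(f(3), 9) = add(34, 9) = 43
f(5) = add(f(4), 9) = add(43, 9) = 52


52


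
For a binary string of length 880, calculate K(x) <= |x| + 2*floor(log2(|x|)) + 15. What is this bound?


floor(log2(880)) = 9
2 * 9 = 18
K(x) <= 880 + 18 + 15 = 913

913


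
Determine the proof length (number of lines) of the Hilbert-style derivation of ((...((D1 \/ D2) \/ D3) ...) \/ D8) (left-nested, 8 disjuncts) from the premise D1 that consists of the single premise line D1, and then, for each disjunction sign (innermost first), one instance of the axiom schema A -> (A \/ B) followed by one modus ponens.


Building the left-nested 8-ary disjunction from D1:
- 1 premise line (D1)
- 8 disjuncts means 7 disjunction signs; each needs 1 axiom instance + 1 MP = 2 lines: 2 * 7 = 14
Total = 1 + 14 = 15 lines.

15


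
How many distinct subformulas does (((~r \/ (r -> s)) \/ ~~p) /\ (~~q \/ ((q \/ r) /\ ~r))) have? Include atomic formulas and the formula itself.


Formula: (((~r \/ (r -> s)) \/ ~~p) /\ (~~q \/ ((q \/ r) /\ ~r)))
Subformulas found:
  1. q
  2. s
  3. r
  4. p
  5. ~p
  6. ~q
  7. ~r
  8. ~~p
  9. ~~q
  10. (q \/ r)
  11. (r -> s)
  12. (~r \/ (r -> s))
  13. ((q \/ r) /\ ~r)
  14. ((~r \/ (r -> s)) \/ ~~p)
  15. (~~q \/ ((q \/ r) /\ ~r))
  16. (((~r \/ (r -> s)) \/ ~~p) /\ (~~q \/ ((q \/ r) /\ ~r)))
Total distinct subformulas = 16

16


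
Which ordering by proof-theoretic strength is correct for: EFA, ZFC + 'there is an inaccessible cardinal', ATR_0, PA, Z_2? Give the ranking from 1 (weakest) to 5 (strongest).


Ordering by consistency strength:
1. EFA
2. PA
3. ATR_0
4. Z_2
5. ZFC + 'there is an inaccessible cardinal'


EFA=1, ZFC + 'there is an inaccessible cardinal'=5, ATR_0=3, PA=2, Z_2=4


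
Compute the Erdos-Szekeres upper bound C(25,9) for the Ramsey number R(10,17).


R(10,17) <= C(10+17-2, 10-1) = C(25, 9)
C(25, 9) = 25! / (9! * 16!)
= 2042975

2042975


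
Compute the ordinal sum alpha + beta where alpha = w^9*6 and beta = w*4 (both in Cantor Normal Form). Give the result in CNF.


Ordinal addition w^9*6 + w*4:
Leading exponent of alpha (9) > leading exponent of beta (1).
Since alpha's term has higher exponent than beta's leading term,
the sum is simply alpha followed by beta.
Result = w^9*6 + w*4

w^9*6 + w*4


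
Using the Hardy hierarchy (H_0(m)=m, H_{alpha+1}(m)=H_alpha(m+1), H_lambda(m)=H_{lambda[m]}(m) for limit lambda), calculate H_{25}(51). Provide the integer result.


H_25(51):
For finite ordinals k, H_k(n) = n + k (each successor step adds 1).
H_25(51) = 51 + 25 = 76

76


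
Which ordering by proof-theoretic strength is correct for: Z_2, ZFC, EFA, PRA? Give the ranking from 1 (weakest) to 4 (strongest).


Ordering by consistency strength:
1. EFA
2. PRA
3. Z_2
4. ZFC


Z_2=3, ZFC=4, EFA=1, PRA=2


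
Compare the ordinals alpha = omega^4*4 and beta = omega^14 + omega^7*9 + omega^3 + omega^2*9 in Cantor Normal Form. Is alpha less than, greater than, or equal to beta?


Compare term by term from highest exponent:
alpha = omega^4*4
beta = omega^14 + omega^7*9 + omega^3 + omega^2*9
Term 1: alpha has omega^4*4, beta has omega^14*1
Term 2: alpha has omega^0*0, beta has omega^7*9
Term 3: alpha has omega^0*0, beta has omega^3*1
Term 4: alpha has omega^0*0, beta has omega^2*9
Result: alpha < beta

alpha < beta


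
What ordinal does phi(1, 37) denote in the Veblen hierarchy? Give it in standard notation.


phi(1, 37):
phi(1, beta) = epsilon_beta (the beta-th epsilon number).
phi(1, 37) = epsilon_37

epsilon_37


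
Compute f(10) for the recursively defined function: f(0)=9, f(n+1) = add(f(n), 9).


f(0) = 9
f(1) = add(f(0), 9) = add(9, 9) = 18
f(2) = add(f(1), 9) = add(18, 9) = 27
f(3) = add(f(2), 9) = add(27, 9) = 36
f(4) = add(f(3), 9) = add(36, 9) = 45
f(5) = add(f(4), 9) = add(45, 9) = 54
f(6) = add(f(5), 9) = add(54, 9) = 63
f(7) = add(f(6), 9) = add(63, 9) = 72
f(8) = add(f(7), 9) = add(72, 9) = 81
f(9) = add(f(8), 9) = add(81, 9) = 90
f(10) = add(f(9), 9) = add(90, 9) = 99


99


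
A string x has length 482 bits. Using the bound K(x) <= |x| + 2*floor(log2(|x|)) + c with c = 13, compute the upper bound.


floor(log2(482)) = 8
2 * 8 = 16
K(x) <= 482 + 16 + 13 = 511

511


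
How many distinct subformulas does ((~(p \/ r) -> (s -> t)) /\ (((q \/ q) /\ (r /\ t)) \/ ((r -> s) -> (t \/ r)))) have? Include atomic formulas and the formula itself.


Formula: ((~(p \/ r) -> (s -> t)) /\ (((q \/ q) /\ (r /\ t)) \/ ((r -> s) -> (t \/ r))))
Subformulas found:
  1. r
  2. q
  3. s
  4. t
  5. p
  6. (t \/ r)
  7. (s -> t)
  8. (r -> s)
  9. (r /\ t)
  10. (q \/ q)
  11. (p \/ r)
  12. ~(p \/ r)
  13. ((r -> s) -> (t \/ r))
  14. ((q \/ q) /\ (r /\ t))
  15. (~(p \/ r) -> (s -> t))
  16. (((q \/ q) /\ (r /\ t)) \/ ((r -> s) -> (t \/ r)))
  17. ((~(p \/ r) -> (s -> t)) /\ (((q \/ q) /\ (r /\ t)) \/ ((r -> s) -> (t \/ r))))
Total distinct subformulas = 17

17


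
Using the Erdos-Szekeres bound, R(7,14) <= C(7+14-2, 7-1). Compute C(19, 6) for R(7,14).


R(7,14) <= C(7+14-2, 7-1) = C(19, 6)
C(19, 6) = 19! / (6! * 13!)
= 27132

27132


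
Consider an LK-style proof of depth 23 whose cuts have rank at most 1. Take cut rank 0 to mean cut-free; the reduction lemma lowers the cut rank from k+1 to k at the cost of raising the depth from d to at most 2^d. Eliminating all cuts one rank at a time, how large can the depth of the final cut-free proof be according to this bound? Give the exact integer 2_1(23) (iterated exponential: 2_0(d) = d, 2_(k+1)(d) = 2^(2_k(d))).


Each rank reduction sends depth d to at most 2^d; cut rank r needs r reductions.
2_0(23) = 23
2_1(23) = 2^23 = 8388608
Cut-free depth bound = 8388608

8388608


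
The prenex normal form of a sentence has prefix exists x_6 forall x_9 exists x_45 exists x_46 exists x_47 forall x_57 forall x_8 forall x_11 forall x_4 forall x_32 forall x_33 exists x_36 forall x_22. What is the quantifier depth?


Quantifier prefix has 13 quantifier symbols.
Quantifier depth = 13

13


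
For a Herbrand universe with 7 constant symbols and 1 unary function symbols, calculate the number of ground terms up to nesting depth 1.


Herbrand terms by depth:
Depth 0: 7 constants
Depth 1: 7 new terms (running total: 14)
Total distinct ground terms = 14

14


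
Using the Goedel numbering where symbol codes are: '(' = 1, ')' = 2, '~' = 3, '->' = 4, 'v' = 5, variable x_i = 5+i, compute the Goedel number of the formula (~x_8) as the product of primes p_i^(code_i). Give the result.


Formula: (~x_8)
Symbol codes: [1, 3, 13, 2]
Primes: [2, 3, 5, 7]
p_1^1 = 2^1 = 2
p_2^3 = 3^3 = 27
p_3^13 = 5^13 = 1220703125
p_4^2 = 7^2 = 49
Product = 3229980468750

3229980468750


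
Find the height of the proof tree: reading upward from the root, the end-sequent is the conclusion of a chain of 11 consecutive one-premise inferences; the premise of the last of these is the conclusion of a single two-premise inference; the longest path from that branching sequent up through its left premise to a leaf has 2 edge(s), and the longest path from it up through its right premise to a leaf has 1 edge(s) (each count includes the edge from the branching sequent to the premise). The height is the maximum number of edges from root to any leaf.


Longest path through the left premise: 2 edges (measured from the branching sequent)
Longest path through the right premise: 1 edges
Height of the subtree rooted at the branching sequent: max(2, 1) = 2
The branching sequent sits 11 edges above the root (the chain of one-premise inferences), so height = 2 + 11 = 13

13


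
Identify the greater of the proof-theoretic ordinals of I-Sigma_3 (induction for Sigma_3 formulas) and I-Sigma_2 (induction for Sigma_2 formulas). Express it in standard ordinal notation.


Proof-theoretic ordinal of I-Sigma_3 (induction for Sigma_3 formulas): omega^(omega^(omega^omega))
Proof-theoretic ordinal of I-Sigma_2 (induction for Sigma_2 formulas): omega^(omega^omega)
Comparing: omega^(omega^omega) < omega^(omega^(omega^omega)).
The larger ordinal is omega^(omega^(omega^omega)) (from I-Sigma_3 (induction for Sigma_3 formulas)).

omega^(omega^(omega^omega))


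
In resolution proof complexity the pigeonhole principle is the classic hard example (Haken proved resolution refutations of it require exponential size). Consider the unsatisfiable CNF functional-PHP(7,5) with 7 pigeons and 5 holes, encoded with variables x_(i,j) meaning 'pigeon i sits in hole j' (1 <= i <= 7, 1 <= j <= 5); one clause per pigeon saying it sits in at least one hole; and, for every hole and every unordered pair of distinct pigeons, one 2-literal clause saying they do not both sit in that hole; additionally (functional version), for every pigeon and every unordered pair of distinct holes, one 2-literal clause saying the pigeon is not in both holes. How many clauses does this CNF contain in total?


functional-PHP(7,5): 7 pigeons, 5 holes, 7*5 = 35 variables.
- pigeon clauses: one per pigeon -> 7 clauses
- hole clauses: 5 holes * C(7,2) = 5 * 21 -> 105 clauses
- functional clauses: 7 pigeons * C(5,2) = 7 * 10 -> 70 clauses
Total clauses = 7 + 105 + 70 = 182

182


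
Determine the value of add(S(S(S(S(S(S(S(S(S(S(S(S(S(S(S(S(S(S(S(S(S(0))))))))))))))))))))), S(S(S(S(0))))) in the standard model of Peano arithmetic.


add(S^21(0), S^4(0)):
S^21(0) = 21
S^4(0) = 4
21 + 4 = 25

25


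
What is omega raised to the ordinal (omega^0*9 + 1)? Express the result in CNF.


omega^(omega^0*9 + 1):
omega^0 = 1, so the exponent is 9 + 1 = 10 (finite ordinal addition).
Result = omega^10, already a single CNF term.

omega^10


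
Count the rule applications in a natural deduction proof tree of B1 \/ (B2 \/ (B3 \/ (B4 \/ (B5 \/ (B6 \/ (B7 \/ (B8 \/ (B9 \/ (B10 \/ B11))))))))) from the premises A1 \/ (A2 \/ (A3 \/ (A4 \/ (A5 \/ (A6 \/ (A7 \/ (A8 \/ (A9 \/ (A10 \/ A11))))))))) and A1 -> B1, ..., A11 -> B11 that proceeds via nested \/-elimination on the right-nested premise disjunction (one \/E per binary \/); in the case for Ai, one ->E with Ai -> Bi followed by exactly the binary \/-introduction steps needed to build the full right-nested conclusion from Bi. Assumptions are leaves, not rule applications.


Constructive dilemma with 11 branches, all disjunctions right-nested:
- \/E: the premise has 10 binary \/, each eliminated once: 10 nodes.
- ->E: one per case (Ai with Ai -> Bi gives Bi): 11 nodes.
- \/I: in case i < n, Bi needs 1 step to form Bi \/ (B(i+1) \/ ...) and then i-1 steps to prepend B(i-1), ..., B1, i.e. i steps; in case i = n, B11 needs 10 prepend steps.
  \/I total = (1 + 2 + ... + 10) + 10 = 55 + 10 = 65 nodes.
Total = 10 + 11 + 65 = 86

86


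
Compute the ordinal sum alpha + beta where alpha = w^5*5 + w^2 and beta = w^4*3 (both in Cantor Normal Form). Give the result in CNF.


Ordinal addition (w^5*5 + w^2) + w^4*3:
alpha's leading term has exponent 5 > beta's exponent 4, so it survives.
alpha's tail term has exponent 2 < beta's exponent 4, so it is absorbed by beta.
In ordinal addition, any term followed by a strictly larger-exponent term is absorbed.
Result = w^5*5 + w^4*3

w^5*5 + w^4*3


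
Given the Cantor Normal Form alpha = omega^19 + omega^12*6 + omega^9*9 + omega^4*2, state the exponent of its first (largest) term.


CNF: omega^19 + omega^12*6 + omega^9*9 + omega^4*2
The leading term is omega^19, which has exponent 19.

19


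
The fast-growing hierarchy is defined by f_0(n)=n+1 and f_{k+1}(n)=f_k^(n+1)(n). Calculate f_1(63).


f_1(63) = f_0^64(63)
f_0 adds 1 each time, applied 64 times.
f_1(63) = 63 + 64 = 127

127


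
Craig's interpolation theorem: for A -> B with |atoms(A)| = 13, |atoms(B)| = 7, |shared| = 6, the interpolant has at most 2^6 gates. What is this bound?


Shared atoms = 6
Craig interpolant size bound = 2^6
= 64

64


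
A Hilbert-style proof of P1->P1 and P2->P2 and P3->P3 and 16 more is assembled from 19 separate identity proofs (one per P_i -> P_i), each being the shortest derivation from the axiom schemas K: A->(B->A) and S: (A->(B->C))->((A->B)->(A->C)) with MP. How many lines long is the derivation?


The shortest proof of A->A from K and S in the Hilbert calculus has exactly 5 lines:
(1) K instance A->((A->A)->A), (2) S instance, (3) MP on 1,2, (4) K instance A->(A->A), (5) MP on 3,4.
For 19 independent identities: 19 * 5 = 95 lines total.

95


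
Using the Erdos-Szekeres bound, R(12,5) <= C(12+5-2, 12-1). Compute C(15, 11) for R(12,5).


R(12,5) <= C(12+5-2, 12-1) = C(15, 11)
C(15, 11) = 15! / (11! * 4!)
= 1365

1365


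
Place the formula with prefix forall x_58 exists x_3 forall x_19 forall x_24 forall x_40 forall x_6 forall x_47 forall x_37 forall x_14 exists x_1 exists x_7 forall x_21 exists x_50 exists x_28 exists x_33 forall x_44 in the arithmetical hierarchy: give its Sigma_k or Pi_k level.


Leading quantifier is forall, so the class is Pi.
Number of quantifier blocks = alternations + 1 = 6 + 1 = 7.
Classification: Pi_7

Pi_7


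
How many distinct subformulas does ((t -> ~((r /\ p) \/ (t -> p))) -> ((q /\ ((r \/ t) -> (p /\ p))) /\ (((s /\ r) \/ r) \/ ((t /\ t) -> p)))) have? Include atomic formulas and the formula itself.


Formula: ((t -> ~((r /\ p) \/ (t -> p))) -> ((q /\ ((r \/ t) -> (p /\ p))) /\ (((s /\ r) \/ r) \/ ((t /\ t) -> p))))
Subformulas found:
  1. r
  2. q
  3. s
  4. t
  5. p
  6. (r \/ t)
  7. (r /\ p)
  8. (t /\ t)
  9. (s /\ r)
  10. (p /\ p)
  11. (t -> p)
  12. ((s /\ r) \/ r)
  13. ((t /\ t) -> p)
  14. ((r /\ p) \/ (t -> p))
  15. ((r \/ t) -> (p /\ p))
  16. ~((r /\ p) \/ (t -> p))
  17. (q /\ ((r \/ t) -> (p /\ p)))
  18. (t -> ~((r /\ p) \/ (t -> p)))
  19. (((s /\ r) \/ r) \/ ((t /\ t) -> p))
  20. ((q /\ ((r \/ t) -> (p /\ p))) /\ (((s /\ r) \/ r) \/ ((t /\ t) -> p)))
  21. ((t -> ~((r /\ p) \/ (t -> p))) -> ((q /\ ((r \/ t) -> (p /\ p))) /\ (((s /\ r) \/ r) \/ ((t /\ t) -> p))))
Total distinct subformulas = 21

21


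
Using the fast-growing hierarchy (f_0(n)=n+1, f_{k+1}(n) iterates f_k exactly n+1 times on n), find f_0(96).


f_0(96) = 96 + 1 = 97

97


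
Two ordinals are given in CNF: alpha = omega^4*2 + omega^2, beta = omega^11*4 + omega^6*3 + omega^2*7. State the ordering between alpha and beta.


Compare term by term from highest exponent:
alpha = omega^4*2 + omega^2
beta = omega^11*4 + omega^6*3 + omega^2*7
Term 1: alpha has omega^4*2, beta has omega^11*4
Term 2: alpha has omega^2*1, beta has omega^6*3
Term 3: alpha has omega^0*0, beta has omega^2*7
Result: alpha < beta

alpha < beta


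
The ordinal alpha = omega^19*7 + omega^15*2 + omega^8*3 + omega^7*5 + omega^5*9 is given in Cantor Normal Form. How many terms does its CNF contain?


CNF: omega^19*7 + omega^15*2 + omega^8*3 + omega^7*5 + omega^5*9
Count the summands separated by '+':
  term 1: omega^19*7
  term 2: omega^15*2
  term 3: omega^8*3
  term 4: omega^7*5
  term 5: omega^5*9
Total terms = 5

5


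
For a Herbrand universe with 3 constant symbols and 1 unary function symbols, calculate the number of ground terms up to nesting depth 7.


Herbrand terms by depth:
Depth 0: 3 constants
Depth 1: 3 new terms (running total: 6)
Depth 2: 3 new terms (running total: 9)
Depth 3: 3 new terms (running total: 12)
Depth 4: 3 new terms (running total: 15)
Depth 5: 3 new terms (running total: 18)
Depth 6: 3 new terms (running total: 21)
Depth 7: 3 new terms (running total: 24)
Total distinct ground terms = 24

24


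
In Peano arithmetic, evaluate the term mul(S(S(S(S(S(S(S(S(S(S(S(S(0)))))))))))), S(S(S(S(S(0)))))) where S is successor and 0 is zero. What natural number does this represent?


mul(S^12(0), S^5(0)):
S^12(0) = 12
S^5(0) = 5
12 * 5 = 60

60


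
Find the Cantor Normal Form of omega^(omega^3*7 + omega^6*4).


omega^(omega^3*7 + omega^6*4):
In ordinal addition a term is absorbed by a following term of strictly larger exponent: 3 < 6, so omega^3*7 + omega^6*4 = omega^6*4.
omega raised to a CNF ordinal is a single CNF term: Result = omega^(omega^6*4)

omega^(omega^6*4)


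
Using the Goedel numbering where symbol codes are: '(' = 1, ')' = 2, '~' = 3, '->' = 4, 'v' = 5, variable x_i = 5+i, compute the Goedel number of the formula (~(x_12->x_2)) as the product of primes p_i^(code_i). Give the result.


Formula: (~(x_12->x_2))
Symbol codes: [1, 3, 1, 17, 4, 7, 2, 2]
Primes: [2, 3, 5, 7, 11, 13, 17, 19]
p_1^1 = 2^1 = 2
p_2^3 = 3^3 = 27
p_3^1 = 5^1 = 5
p_4^17 = 7^17 = 232630513987207
p_5^4 = 11^4 = 14641
p_6^7 = 13^7 = 62748517
p_7^2 = 17^2 = 289
p_8^2 = 19^2 = 361
Product = 6020183038980384071535030343620570

6020183038980384071535030343620570


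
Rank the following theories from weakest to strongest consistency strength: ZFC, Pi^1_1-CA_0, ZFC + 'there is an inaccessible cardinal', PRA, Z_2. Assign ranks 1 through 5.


Ordering by consistency strength:
1. PRA
2. Pi^1_1-CA_0
3. Z_2
4. ZFC
5. ZFC + 'there is an inaccessible cardinal'


ZFC=4, Pi^1_1-CA_0=2, ZFC + 'there is an inaccessible cardinal'=5, PRA=1, Z_2=3


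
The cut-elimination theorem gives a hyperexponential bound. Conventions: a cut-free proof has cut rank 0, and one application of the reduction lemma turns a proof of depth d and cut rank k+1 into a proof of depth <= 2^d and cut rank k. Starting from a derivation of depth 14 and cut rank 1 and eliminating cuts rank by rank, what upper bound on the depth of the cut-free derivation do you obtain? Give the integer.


Each rank reduction sends depth d to at most 2^d; cut rank r needs r reductions.
2_0(14) = 14
2_1(14) = 2^14 = 16384
Cut-free depth bound = 16384

16384


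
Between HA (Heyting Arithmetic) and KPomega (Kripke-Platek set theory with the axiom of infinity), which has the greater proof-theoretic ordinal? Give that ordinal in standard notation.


Proof-theoretic ordinal of HA (Heyting Arithmetic): epsilon_0
Proof-theoretic ordinal of KPomega (Kripke-Platek set theory with the axiom of infinity): psi_0(epsilon_{Omega+1})
Comparing: epsilon_0 < psi_0(epsilon_{Omega+1}).
The larger ordinal is psi_0(epsilon_{Omega+1}) (from KPomega (Kripke-Platek set theory with the axiom of infinity)).

psi_0(epsilon_{Omega+1})


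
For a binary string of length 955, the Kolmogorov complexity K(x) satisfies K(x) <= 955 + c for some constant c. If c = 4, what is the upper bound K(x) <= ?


K(x) <= |x| + c = 955 + 4 = 959

959


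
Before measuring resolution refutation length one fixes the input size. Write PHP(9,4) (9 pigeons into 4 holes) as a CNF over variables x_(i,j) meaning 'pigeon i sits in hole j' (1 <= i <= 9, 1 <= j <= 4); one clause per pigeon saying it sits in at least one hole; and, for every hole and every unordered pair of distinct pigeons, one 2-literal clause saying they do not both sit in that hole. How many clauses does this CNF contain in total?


PHP(9,4): 9 pigeons, 4 holes, 9*4 = 36 variables.
- pigeon clauses: one per pigeon -> 9 clauses
- hole clauses: 4 holes * C(9,2) = 4 * 36 -> 144 clauses
Total clauses = 9 + 144 = 153

153


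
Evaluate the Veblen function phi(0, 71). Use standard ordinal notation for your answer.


phi(0, 71):
phi(0, beta) = omega^beta by definition.
phi(0, 71) = omega^71

omega^71


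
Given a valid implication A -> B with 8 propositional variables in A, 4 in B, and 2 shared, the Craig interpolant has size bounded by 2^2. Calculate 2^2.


Shared atoms = 2
Craig interpolant size bound = 2^2
= 4

4


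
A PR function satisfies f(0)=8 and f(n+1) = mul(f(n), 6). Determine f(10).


f(0) = 8
f(1) = mul(f(0), 6) = mul(8, 6) = 48
f(2) = mul(f(1), 6) = mul(48, 6) = 288
f(3) = mul(f(2), 6) = mul(288, 6) = 1728
f(4) = mul(f(3), 6) = mul(1728, 6) = 10368
f(5) = mul(f(4), 6) = mul(10368, 6) = 62208
f(6) = mul(f(5), 6) = mul(62208, 6) = 373248
f(7) = mul(f(6), 6) = mul(373248, 6) = 2239488
f(8) = mul(f(7), 6) = mul(2239488, 6) = 13436928
f(9) = mul(f(8), 6) = mul(13436928, 6) = 80621568
f(10) = mul(f(9), 6) = mul(80621568, 6) = 483729408


483729408


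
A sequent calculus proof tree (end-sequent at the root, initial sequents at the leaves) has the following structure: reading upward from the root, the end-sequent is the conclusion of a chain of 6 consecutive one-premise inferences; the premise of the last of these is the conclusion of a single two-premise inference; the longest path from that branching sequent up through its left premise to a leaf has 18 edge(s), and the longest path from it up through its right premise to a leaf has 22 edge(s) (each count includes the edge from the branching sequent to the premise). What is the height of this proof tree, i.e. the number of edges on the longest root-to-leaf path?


Longest path through the left premise: 18 edges (measured from the branching sequent)
Longest path through the right premise: 22 edges
Height of the subtree rooted at the branching sequent: max(18, 22) = 22
The branching sequent sits 6 edges above the root (the chain of one-premise inferences), so height = 22 + 6 = 28

28


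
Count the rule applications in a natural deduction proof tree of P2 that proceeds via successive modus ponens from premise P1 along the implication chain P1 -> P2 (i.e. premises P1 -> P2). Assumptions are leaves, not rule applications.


We have a chain: P1 -> P2.
Each modus ponens application produces the next variable.
The chain has 2 propositions, so 2-1 = 1 modus ponens steps.
Total inference nodes = 1

1


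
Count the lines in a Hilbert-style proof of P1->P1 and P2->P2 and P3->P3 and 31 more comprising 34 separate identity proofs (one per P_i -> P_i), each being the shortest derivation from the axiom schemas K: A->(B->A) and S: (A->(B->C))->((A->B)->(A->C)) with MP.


The shortest proof of A->A from K and S in the Hilbert calculus has exactly 5 lines:
(1) K instance A->((A->A)->A), (2) S instance, (3) MP on 1,2, (4) K instance A->(A->A), (5) MP on 3,4.
For 34 independent identities: 34 * 5 = 170 lines total.

170


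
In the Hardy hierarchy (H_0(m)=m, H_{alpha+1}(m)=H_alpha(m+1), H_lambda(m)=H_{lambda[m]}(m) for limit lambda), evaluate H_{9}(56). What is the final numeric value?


H_9(56):
For finite ordinals k, H_k(n) = n + k (each successor step adds 1).
H_9(56) = 56 + 9 = 65

65


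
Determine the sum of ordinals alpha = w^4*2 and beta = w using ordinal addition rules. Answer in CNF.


Ordinal addition w^4*2 + w:
Leading exponent of alpha (4) > leading exponent of beta (1).
Since alpha's term has higher exponent than beta's leading term,
the sum is simply alpha followed by beta.
Result = w^4*2 + w

w^4*2 + w


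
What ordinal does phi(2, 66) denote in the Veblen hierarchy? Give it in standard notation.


phi(2, 66):
phi(2, beta) = zeta_beta (the beta-th zeta number, fixed point of epsilon).
phi(2, 66) = zeta_66

zeta_66


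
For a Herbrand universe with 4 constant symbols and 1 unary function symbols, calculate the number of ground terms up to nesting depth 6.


Herbrand terms by depth:
Depth 0: 4 constants
Depth 1: 4 new terms (running total: 8)
Depth 2: 4 new terms (running total: 12)
Depth 3: 4 new terms (running total: 16)
Depth 4: 4 new terms (running total: 20)
Depth 5: 4 new terms (running total: 24)
Depth 6: 4 new terms (running total: 28)
Total distinct ground terms = 28

28


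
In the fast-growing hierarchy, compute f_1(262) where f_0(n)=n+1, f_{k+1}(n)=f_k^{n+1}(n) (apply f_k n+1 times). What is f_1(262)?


f_1(262) = f_0^263(262)
f_0 adds 1 each time, applied 263 times.
f_1(262) = 262 + 263 = 525

525


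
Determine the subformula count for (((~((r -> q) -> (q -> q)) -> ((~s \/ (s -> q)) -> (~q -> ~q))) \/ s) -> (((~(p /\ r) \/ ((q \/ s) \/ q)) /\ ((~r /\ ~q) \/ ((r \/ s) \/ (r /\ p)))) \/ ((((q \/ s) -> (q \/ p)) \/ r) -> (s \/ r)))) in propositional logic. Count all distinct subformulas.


Formula: (((~((r -> q) -> (q -> q)) -> ((~s \/ (s -> q)) -> (~q -> ~q))) \/ s) -> (((~(p /\ r) \/ ((q \/ s) \/ q)) /\ ((~r /\ ~q) \/ ((r \/ s) \/ (r /\ p)))) \/ ((((q \/ s) -> (q \/ p)) \/ r) -> (s \/ r))))
Subformulas found:
  1. r
  2. p
  3. q
  4. s
  5. ~s
  6. ~r
  7. ~q
  8. (r -> q)
  9. (q \/ p)
  10. (r \/ s)
  11. (r /\ p)
  12. (p /\ r)
  13. (q -> q)
  14. (q \/ s)
  15. (s \/ r)
  16. (s -> q)
  17. ~(p /\ r)
  18. (~r /\ ~q)
  19. (~q -> ~q)
  20. ((q \/ s) \/ q)
  21. (~s \/ (s -> q))
  22. ((r -> q) -> (q -> q))
  23. ((q \/ s) -> (q \/ p))
  24. ((r \/ s) \/ (r /\ p))
  25. ~((r -> q) -> (q -> q))
  26. (((q \/ s) -> (q \/ p)) \/ r)
  27. (~(p /\ r) \/ ((q \/ s) \/ q))
  28. ((~s \/ (s -> q)) -> (~q -> ~q))
  29. ((~r /\ ~q) \/ ((r \/ s) \/ (r /\ p)))
  30. ((((q \/ s) -> (q \/ p)) \/ r) -> (s \/ r))
  31. (~((r -> q) -> (q -> q)) -> ((~s \/ (s -> q)) -> (~q -> ~q)))
  32. ((~((r -> q) -> (q -> q)) -> ((~s \/ (s -> q)) -> (~q -> ~q))) \/ s)
  33. ((~(p /\ r) \/ ((q \/ s) \/ q)) /\ ((~r /\ ~q) \/ ((r \/ s) \/ (r /\ p))))
  34. (((~(p /\ r) \/ ((q \/ s) \/ q)) /\ ((~r /\ ~q) \/ ((r \/ s) \/ (r /\ p)))) \/ ((((q \/ s) -> (q \/ p)) \/ r) -> (s \/ r)))
  35. (((~((r -> q) -> (q -> q)) -> ((~s \/ (s -> q)) -> (~q -> ~q))) \/ s) -> (((~(p /\ r) \/ ((q \/ s) \/ q)) /\ ((~r /\ ~q) \/ ((r \/ s) \/ (r /\ p)))) \/ ((((q \/ s) -> (q \/ p)) \/ r) -> (s \/ r))))
Total distinct subformulas = 35

35


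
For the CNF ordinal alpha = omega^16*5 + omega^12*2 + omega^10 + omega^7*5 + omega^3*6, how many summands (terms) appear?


CNF: omega^16*5 + omega^12*2 + omega^10 + omega^7*5 + omega^3*6
Count the summands separated by '+':
  term 1: omega^16*5
  term 2: omega^12*2
  term 3: omega^10
  term 4: omega^7*5
  term 5: omega^3*6
Total terms = 5

5


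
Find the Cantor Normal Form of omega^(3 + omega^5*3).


omega^(3 + omega^5*3):
In ordinal addition a term is absorbed by a following term of strictly larger exponent: 0 < 5, so 3 + omega^5*3 = omega^5*3.
omega raised to a CNF ordinal is a single CNF term: Result = omega^(omega^5*3)

omega^(omega^5*3)


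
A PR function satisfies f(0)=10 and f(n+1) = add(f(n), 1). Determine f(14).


f(0) = 10
f(1) = add(f(0), 1) = add(10, 1) = 11
f(2) = add(f(1), 1) = add(11, 1) = 12
f(3) = add(f(2), 1) = add(12, 1) = 13
f(4) = add(f(3), 1) = add(13, 1) = 14
f(5) = add(f(4), 1) = add(14, 1) = 15
f(6) = add(f(5), 1) = add(15, 1) = 16
f(7) = add(f(6), 1) = add(16, 1) = 17
f(8) = add(f(7), 1) = add(17, 1) = 18
f(9) = add(f(8), 1) = add(18, 1) = 19
f(10) = add(f(9), 1) = add(19, 1) = 20
f(11) = add(f(10), 1) = add(20, 1) = 21
f(12) = add(f(11), 1) = add(21, 1) = 22
f(13) = add(f(12), 1) = add(22, 1) = 23
f(14) = add(f(13), 1) = add(23, 1) = 24


24


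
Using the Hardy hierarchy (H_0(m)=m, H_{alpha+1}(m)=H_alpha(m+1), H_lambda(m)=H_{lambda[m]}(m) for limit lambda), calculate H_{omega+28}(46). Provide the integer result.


H_{omega+28}(46):
Unwind the 28 successor steps: H_{omega+28}(46) = H_omega(46+28) = H_omega(74).
H_omega(m) = H_m(m) = m + m = 2m.
Result = 2 * 74 = 148

148


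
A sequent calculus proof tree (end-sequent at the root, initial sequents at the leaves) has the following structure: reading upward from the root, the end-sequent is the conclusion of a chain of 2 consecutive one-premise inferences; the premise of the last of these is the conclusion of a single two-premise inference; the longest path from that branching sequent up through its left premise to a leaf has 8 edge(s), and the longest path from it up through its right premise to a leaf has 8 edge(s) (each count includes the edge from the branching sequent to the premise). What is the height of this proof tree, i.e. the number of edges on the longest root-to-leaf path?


Longest path through the left premise: 8 edges (measured from the branching sequent)
Longest path through the right premise: 8 edges
Height of the subtree rooted at the branching sequent: max(8, 8) = 8
The branching sequent sits 2 edges above the root (the chain of one-premise inferences), so height = 8 + 2 = 10

10


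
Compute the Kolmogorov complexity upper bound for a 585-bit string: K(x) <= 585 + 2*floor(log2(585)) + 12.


floor(log2(585)) = 9
2 * 9 = 18
K(x) <= 585 + 18 + 12 = 615

615


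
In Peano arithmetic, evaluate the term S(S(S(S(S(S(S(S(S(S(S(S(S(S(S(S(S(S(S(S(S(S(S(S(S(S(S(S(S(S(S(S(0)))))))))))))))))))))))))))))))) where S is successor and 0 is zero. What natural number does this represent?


Counting successors applied to 0:
32 applications of S to 0 = 32

32


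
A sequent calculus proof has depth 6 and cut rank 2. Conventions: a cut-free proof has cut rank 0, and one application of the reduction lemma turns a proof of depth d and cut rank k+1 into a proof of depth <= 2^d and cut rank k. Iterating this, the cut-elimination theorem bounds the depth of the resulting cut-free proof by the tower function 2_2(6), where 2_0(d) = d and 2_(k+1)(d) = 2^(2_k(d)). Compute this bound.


Each rank reduction sends depth d to at most 2^d; cut rank r needs r reductions.
2_0(6) = 6
2_1(6) = 2^6 = 64
2_2(6) = 2^64 = 18446744073709551616
Cut-free depth bound = 18446744073709551616

18446744073709551616


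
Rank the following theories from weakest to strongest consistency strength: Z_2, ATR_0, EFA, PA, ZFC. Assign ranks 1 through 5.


Ordering by consistency strength:
1. EFA
2. PA
3. ATR_0
4. Z_2
5. ZFC


Z_2=4, ATR_0=3, EFA=1, PA=2, ZFC=5


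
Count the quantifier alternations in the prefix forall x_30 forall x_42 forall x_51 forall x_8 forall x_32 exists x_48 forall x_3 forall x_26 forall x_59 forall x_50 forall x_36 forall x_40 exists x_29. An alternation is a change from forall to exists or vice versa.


Walk the prefix and count type changes:
  position 1: forall -> forall
  position 2: forall -> forall
  position 3: forall -> forall
  position 4: forall -> forall
  position 5: forall -> exists <-- alternation
  position 6: exists -> forall <-- alternation
  position 7: forall -> forall
  position 8: forall -> forall
  position 9: forall -> forall
  position 10: forall -> forall
  position 11: forall -> forall
  position 12: forall -> exists <-- alternation
Total alternations = 3

3
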